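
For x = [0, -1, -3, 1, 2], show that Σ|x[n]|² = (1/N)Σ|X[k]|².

Time domain:
Σ|x[n]|² = |0|² + |-1|² + |-3|² + |1|² + |2|² = 15.0000

Frequency domain:
(1/5)Σ|X[k]|² = (1/5)(|-1|² + |1.9271+5.2043i|² + |-1.4271-2.0409i|² + |-1.4271+2.0409i|² + |1.9271-5.2043i|²) = (1/5)·75.0000 = 15.0000

Both sides agree, confirming Parseval's theorem.

Σ|x[n]|² = (1/N)Σ|X[k]|² = 15.0000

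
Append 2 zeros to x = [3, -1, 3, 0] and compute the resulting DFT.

Original 4-point DFT: [5, 1i, 7, -1i]
Zero-padded 6-point DFT provides frequency interpolation.

DFT_6([x, 0, ...]) = [5, 1.0000-1.7321i, 2.0000+3.4641i, 7, 2.0000-3.4641i, 1.0000+1.7321i]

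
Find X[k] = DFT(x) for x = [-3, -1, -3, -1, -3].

X[k] = Σ(n=0 to 4) x[n] · ω_5^(nk)
where ω_5 = e^(-2πi/5)

Computing each X[k]:
X[0] = -11
X[1] = -1.0000-0.7265i
X[2] = -1.0000-3.0777i
X[3] = -1.0000+3.0777i
X[4] = -1.0000+0.7265i

X = [-11, -1.0000-0.7265i, -1.0000-3.0777i, -1.0000+3.0777i, -1.0000+0.7265i]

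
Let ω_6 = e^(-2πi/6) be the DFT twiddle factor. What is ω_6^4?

ω_6^4 = e^(-2πi·4/6)
= cos(-2π·4/6) + i·sin(-2π·4/6)
= cos(-8π/6) + i·sin(-8π/6)

ω_6^4 = cos(-8π/6) + i·sin(-8π/6) = -0.5000+0.8660i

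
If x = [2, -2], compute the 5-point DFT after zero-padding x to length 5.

Original 2-point DFT: [0, 4]
Zero-padded 5-point DFT provides frequency interpolation.

DFT_5([x, 0, ...]) = [0, 1.3820+1.9021i, 3.6180+1.1756i, 3.6180-1.1756i, 1.3820-1.9021i]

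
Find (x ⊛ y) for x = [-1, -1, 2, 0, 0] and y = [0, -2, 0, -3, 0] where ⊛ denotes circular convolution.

(x ⊛ y)[n] = Σ(m=0 to 4) x[m] · y[(n-m) mod 5]

Computing each output sample:
(x ⊛ y)[0] = -6
(x ⊛ y)[1] = 2
(x ⊛ y)[2] = 2
(x ⊛ y)[3] = -1
(x ⊛ y)[4] = 3

x ⊛ y = [-6, 2, 2, -1, 3]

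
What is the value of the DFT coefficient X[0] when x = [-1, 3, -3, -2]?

X[0] = Σ(n=0 to 3) x[n] · ω_4^0 = Σ x[n]
= (-1) + (3) + (-3) + (-2)

X[0] = -3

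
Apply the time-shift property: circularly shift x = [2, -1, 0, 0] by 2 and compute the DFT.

Time shift by 2: X_shifted[k] = ω_4^(2k) · X[k]
Shifted x = [0, 0, 2, -1]

DFT(x[n-2]) = [1, -2-1i, 3, -2+1i]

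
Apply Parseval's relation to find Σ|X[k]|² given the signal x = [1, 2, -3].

Parseval: Σ|x[n]|² = (1/N)Σ|X[k]|², so Σ|X[k]|² = N·Σ|x[n]|² = 3·14.0000

Σ|X[k]|² = N·Σ|x[n]|² = 3·14.0000 = 42.0000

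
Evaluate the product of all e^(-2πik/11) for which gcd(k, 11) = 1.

The primitive 11th roots of unity are ω_11^k for k coprime to 11: k ∈ {1, 2, 3, 4, 5, 6, 7, 8, 9, 10}
Their product equals the constant term of the cyclotomic polynomial Φ_11(x) up to sign.
For n ≥ 3, the product of all primitive nth roots of unity is 1. (For n=1 it is 1; for n=2 it is -1.)

1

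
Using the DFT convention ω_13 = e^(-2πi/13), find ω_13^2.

ω_13^2 = e^(-2πi·2/13)
= cos(-2π·2/13) + i·sin(-2π·2/13)
= cos(-4π/13) + i·sin(-4π/13)

ω_13^2 = cos(-4π/13) + i·sin(-4π/13) = 0.5681-0.8230i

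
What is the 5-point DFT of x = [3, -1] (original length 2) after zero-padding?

Original 2-point DFT: [2, 4]
Zero-padded 5-point DFT provides frequency interpolation.

DFT_5([x, 0, ...]) = [2, 2.6910+0.9511i, 3.8090+0.5878i, 3.8090-0.5878i, 2.6910-0.9511i]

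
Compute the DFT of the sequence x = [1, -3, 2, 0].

X[k] = Σ(n=0 to 3) x[n] · ω_4^(nk)
where ω_4 = e^(-2πi/4)

Computing each X[k]:
X[0] = 0
X[1] = -1+3i
X[2] = 6
X[3] = -1-3i

X = [0, -1+3i, 6, -1-3i]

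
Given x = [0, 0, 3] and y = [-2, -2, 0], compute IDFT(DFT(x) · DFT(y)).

(x ⊛ y)[n] = Σ(m=0 to 2) x[m] · y[(n-m) mod 3]

Computing each output sample:
(x ⊛ y)[0] = -6
(x ⊛ y)[1] = 0
(x ⊛ y)[2] = -6

x ⊛ y = [-6, 0, -6]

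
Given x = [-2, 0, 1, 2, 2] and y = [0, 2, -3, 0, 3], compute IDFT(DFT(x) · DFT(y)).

(x ⊛ y)[n] = Σ(m=0 to 4) x[m] · y[(n-m) mod 5]

Computing each output sample:
(x ⊛ y)[0] = -2
(x ⊛ y)[1] = -7
(x ⊛ y)[2] = 12
(x ⊛ y)[3] = 8
(x ⊛ y)[4] = -5

x ⊛ y = [-2, -7, 12, 8, -5]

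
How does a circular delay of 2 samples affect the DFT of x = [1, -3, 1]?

Time shift by 2: X_shifted[k] = ω_3^(2k) · X[k]
Shifted x = [-3, 1, 1]

DFT(x[n-2]) = [-1, -4, -4]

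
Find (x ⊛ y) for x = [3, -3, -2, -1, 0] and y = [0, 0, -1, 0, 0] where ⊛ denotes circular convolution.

(x ⊛ y)[n] = Σ(m=0 to 4) x[m] · y[(n-m) mod 5]

Computing each output sample:
(x ⊛ y)[0] = 1
(x ⊛ y)[1] = 0
(x ⊛ y)[2] = -3
(x ⊛ y)[3] = 3
(x ⊛ y)[4] = 2

x ⊛ y = [1, 0, -3, 3, 2]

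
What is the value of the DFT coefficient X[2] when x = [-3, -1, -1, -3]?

X[2] = Σ(n=0 to 3) x[n] · ω_4^(2n) where ω_4 = e^(-2πi/4)
= (-3)·ω_4^0 + (-1)·ω_4^2 + (-1)·ω_4^4 + (-3)·ω_4^6

X[2] = 0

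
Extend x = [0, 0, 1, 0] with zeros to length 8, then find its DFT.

Original 4-point DFT: [1, -1, 1, -1]
Zero-padded 8-point DFT provides frequency interpolation.

DFT_8([x, 0, ...]) = [1, -1i, -1, 1i, 1, -1i, -1, 1i]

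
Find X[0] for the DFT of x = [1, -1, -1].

X[0] = Σ(n=0 to 2) x[n] · ω_3^0 = Σ x[n]
= (1) + (-1) + (-1)

X[0] = -1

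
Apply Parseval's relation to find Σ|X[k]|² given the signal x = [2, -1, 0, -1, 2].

Parseval: Σ|x[n]|² = (1/N)Σ|X[k]|², so Σ|X[k]|² = N·Σ|x[n]|² = 5·10.0000

Σ|X[k]|² = N·Σ|x[n]|² = 5·10.0000 = 50.0000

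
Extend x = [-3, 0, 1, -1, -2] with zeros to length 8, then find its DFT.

Original 5-point DFT: [-5, -3.6180-3.0777i, -1.3820+0.7265i, -1.3820-0.7265i, -3.6180+3.0777i]
Zero-padded 8-point DFT provides frequency interpolation.

DFT_8([x, 0, ...]) = [-5, -0.2929-0.2929i, -6-1i, -1.7071+1.7071i, -3, -1.7071-1.7071i, -6+1i, -0.2929+0.2929i]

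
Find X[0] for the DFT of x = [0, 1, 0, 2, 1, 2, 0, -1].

X[0] = Σ(n=0 to 7) x[n] · ω_8^0 = Σ x[n]
= (0) + (1) + (0) + (2) + (1) + (2) + (0) + (-1)

X[0] = 5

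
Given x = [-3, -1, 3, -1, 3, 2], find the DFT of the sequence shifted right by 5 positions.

Time shift by 5: X_shifted[k] = ω_6^(5k) · X[k]
Shifted x = [-1, 3, -1, 3, 2, -3]

DFT(x[n-5]) = [3, -4.5000-2.5981i, 1.5000-7.7942i, -3, 1.5000+7.7942i, -4.5000+2.5981i]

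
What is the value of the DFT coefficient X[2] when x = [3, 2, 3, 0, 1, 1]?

X[2] = Σ(n=0 to 5) x[n] · ω_6^(2n) where ω_6 = e^(-2πi/6)
= (3)·ω_6^0 + (2)·ω_6^2 + (3)·ω_6^4 + (0)·ω_6^6 + (1)·ω_6^8 + (1)·ω_6^10

X[2] = -0.5000+0.8660i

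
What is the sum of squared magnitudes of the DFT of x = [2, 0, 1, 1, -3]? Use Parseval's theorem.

Parseval: Σ|x[n]|² = (1/N)Σ|X[k]|², so Σ|X[k]|² = N·Σ|x[n]|² = 5·15.0000

Σ|X[k]|² = N·Σ|x[n]|² = 5·15.0000 = 75.0000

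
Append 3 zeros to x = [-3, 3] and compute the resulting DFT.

Original 2-point DFT: [0, -6]
Zero-padded 5-point DFT provides frequency interpolation.

DFT_5([x, 0, ...]) = [0, -2.0729-2.8532i, -5.4271-1.7634i, -5.4271+1.7634i, -2.0729+2.8532i]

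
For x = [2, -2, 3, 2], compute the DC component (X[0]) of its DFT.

X[0] = Σ(n=0 to 3) x[n] · ω_4^0 = Σ x[n]
= (2) + (-2) + (3) + (2)

X[0] = 5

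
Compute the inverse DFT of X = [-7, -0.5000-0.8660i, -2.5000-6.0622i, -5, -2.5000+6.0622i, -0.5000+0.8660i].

x[n] = (1/6) Σ(k=0 to 5) X[k] · e^(2πikn/6)

Computing each x[n]:
x[0] = -3
x[1] = 2
x[2] = -3
x[3] = -1
x[4] = 0
x[5] = -2

x = [-3, 2, -3, -1, 0, -2]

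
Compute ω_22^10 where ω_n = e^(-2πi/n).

ω_22^10 = e^(-2πi·10/22)
= cos(-2π·10/22) + i·sin(-2π·10/22)
= cos(-20π/22) + i·sin(-20π/22)

ω_22^10 = cos(-20π/22) + i·sin(-20π/22) = -0.9595-0.2817i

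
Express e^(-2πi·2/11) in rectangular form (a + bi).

ω_11^2 = e^(-2πi·2/11)
= cos(-2π·2/11) + i·sin(-2π·2/11)
= cos(-4π/11) + i·sin(-4π/11)

ω_11^2 = cos(-4π/11) + i·sin(-4π/11) = 0.4154-0.9096i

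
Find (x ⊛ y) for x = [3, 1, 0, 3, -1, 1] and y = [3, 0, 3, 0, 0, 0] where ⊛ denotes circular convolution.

(x ⊛ y)[n] = Σ(m=0 to 5) x[m] · y[(n-m) mod 6]

Computing each output sample:
(x ⊛ y)[0] = 6
(x ⊛ y)[1] = 6
(x ⊛ y)[2] = 9
(x ⊛ y)[3] = 12
(x ⊛ y)[4] = -3
(x ⊛ y)[5] = 12

x ⊛ y = [6, 6, 9, 12, -3, 12]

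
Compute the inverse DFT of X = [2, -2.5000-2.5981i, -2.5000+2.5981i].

x[n] = (1/3) Σ(k=0 to 2) X[k] · e^(2πikn/3)

Computing each x[n]:
x[0] = -1
x[1] = 3
x[2] = 0

x = [-1, 3, 0]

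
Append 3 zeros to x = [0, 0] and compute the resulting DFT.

Original 2-point DFT: [0, 0]
Zero-padded 5-point DFT provides frequency interpolation.

DFT_5([x, 0, ...]) = [0, 0, 0, 0, 0]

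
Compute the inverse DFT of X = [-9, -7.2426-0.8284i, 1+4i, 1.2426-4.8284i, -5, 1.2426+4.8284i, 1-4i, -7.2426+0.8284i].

x[n] = (1/8) Σ(k=0 to 7) X[k] · e^(2πikn/8)

Computing each x[n]:
x[0] = -3
x[1] = -2
x[2] = -3
x[3] = 3
x[4] = 0
x[5] = -1
x[6] = -1
x[7] = -2

x = [-3, -2, -3, 3, 0, -1, -1, -2]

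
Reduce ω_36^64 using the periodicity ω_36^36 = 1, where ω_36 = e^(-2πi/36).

Since ω_36^36 = 1, powers reduce modulo 36.
64 mod 36 = 28
So ω_36^64 = ω_36^28 = e^(-2πi·28/36)

ω_36^64 = ω_36^28 = 0.1736+0.9848i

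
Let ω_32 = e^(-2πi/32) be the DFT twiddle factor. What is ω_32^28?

ω_32^28 = e^(-2πi·28/32)
= cos(-2π·28/32) + i·sin(-2π·28/32)
= cos(-56π/32) + i·sin(-56π/32)

ω_32^28 = cos(-56π/32) + i·sin(-56π/32) = 0.7071+0.7071i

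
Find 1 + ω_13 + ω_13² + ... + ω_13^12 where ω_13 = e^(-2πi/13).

Sum of all nth roots of unity equals 0 for n > 1 (geometric series with r ≠ 1).

0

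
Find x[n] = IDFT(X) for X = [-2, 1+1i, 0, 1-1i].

x[n] = (1/4) Σ(k=0 to 3) X[k] · e^(2πikn/4)

Computing each x[n]:
x[0] = 0
x[1] = -1
x[2] = -1
x[3] = 0

x = [0, -1, -1, 0]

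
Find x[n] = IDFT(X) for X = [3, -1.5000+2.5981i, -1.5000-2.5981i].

x[n] = (1/3) Σ(k=0 to 2) X[k] · e^(2πikn/3)

Computing each x[n]:
x[0] = 0
x[1] = 0
x[2] = 3

x = [0, 0, 3]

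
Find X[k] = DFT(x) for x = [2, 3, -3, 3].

X[k] = Σ(n=0 to 3) x[n] · ω_4^(nk)
where ω_4 = e^(-2πi/4)

Computing each X[k]:
X[0] = 5
X[1] = 5
X[2] = -7
X[3] = 5

X = [5, 5, -7, 5]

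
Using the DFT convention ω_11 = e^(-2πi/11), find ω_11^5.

ω_11^5 = e^(-2πi·5/11)
= cos(-2π·5/11) + i·sin(-2π·5/11)
= cos(-10π/11) + i·sin(-10π/11)

ω_11^5 = cos(-10π/11) + i·sin(-10π/11) = -0.9595-0.2817i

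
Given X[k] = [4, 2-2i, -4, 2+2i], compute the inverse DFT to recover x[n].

x[n] = (1/4) Σ(k=0 to 3) X[k] · e^(2πikn/4)

Computing each x[n]:
x[0] = 1
x[1] = 3
x[2] = -1
x[3] = 1

x = [1, 3, -1, 1]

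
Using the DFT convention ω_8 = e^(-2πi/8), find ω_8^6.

ω_8^6 = e^(-2πi·6/8)
= cos(-2π·6/8) + i·sin(-2π·6/8)
= cos(-12π/8) + i·sin(-12π/8)

ω_8^6 = cos(-12π/8) + i·sin(-12π/8) = 1i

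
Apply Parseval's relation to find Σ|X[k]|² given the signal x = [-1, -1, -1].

Parseval: Σ|x[n]|² = (1/N)Σ|X[k]|², so Σ|X[k]|² = N·Σ|x[n]|² = 3·3.0000

Σ|X[k]|² = N·Σ|x[n]|² = 3·3.0000 = 9.0000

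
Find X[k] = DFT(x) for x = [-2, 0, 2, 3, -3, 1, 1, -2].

X[k] = Σ(n=0 to 7) x[n] · ω_8^(nk)
where ω_8 = e^(-2πi/8)

Computing each X[k]:
X[0] = 0
X[1] = -3.2426-3.8284i
X[2] = -8
X[3] = 5.2426-1.8284i
X[4] = -4
X[5] = 5.2426+1.8284i
X[6] = -8
X[7] = -3.2426+3.8284i

X = [0, -3.2426-3.8284i, -8, 5.2426-1.8284i, -4, 5.2426+1.8284i, -8, -3.2426+3.8284i]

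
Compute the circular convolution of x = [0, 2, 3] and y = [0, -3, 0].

(x ⊛ y)[n] = Σ(m=0 to 2) x[m] · y[(n-m) mod 3]

Computing each output sample:
(x ⊛ y)[0] = -9
(x ⊛ y)[1] = 0
(x ⊛ y)[2] = -6

x ⊛ y = [-9, 0, -6]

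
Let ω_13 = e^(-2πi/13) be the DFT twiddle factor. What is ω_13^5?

ω_13^5 = e^(-2πi·5/13)
= cos(-2π·5/13) + i·sin(-2π·5/13)
= cos(-10π/13) + i·sin(-10π/13)

ω_13^5 = cos(-10π/13) + i·sin(-10π/13) = -0.7485-0.6631i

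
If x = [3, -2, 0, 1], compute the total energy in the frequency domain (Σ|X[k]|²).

Parseval: Σ|x[n]|² = (1/N)Σ|X[k]|², so Σ|X[k]|² = N·Σ|x[n]|² = 4·14.0000

Σ|X[k]|² = N·Σ|x[n]|² = 4·14.0000 = 56.0000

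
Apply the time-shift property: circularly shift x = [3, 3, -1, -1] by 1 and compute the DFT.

Time shift by 1: X_shifted[k] = ω_4^(1k) · X[k]
Shifted x = [-1, 3, 3, -1]

DFT(x[n-1]) = [4, -4-4i, 0, -4+4i]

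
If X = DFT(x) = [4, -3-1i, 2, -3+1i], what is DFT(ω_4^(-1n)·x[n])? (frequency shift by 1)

Modulation property: DFT(ω_4^(-1n)·x[n]) = X[(k-1) mod 4], so circularly shift X by 1 positions.

X[k-1] = [-3+1i, 4, -3-1i, 2]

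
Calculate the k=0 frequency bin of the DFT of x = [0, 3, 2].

X[0] = Σ(n=0 to 2) x[n] · ω_3^0 = Σ x[n]
= (0) + (3) + (2)

X[0] = 5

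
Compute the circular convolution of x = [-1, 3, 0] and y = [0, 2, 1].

(x ⊛ y)[n] = Σ(m=0 to 2) x[m] · y[(n-m) mod 3]

Computing each output sample:
(x ⊛ y)[0] = 3
(x ⊛ y)[1] = -2
(x ⊛ y)[2] = 5

x ⊛ y = [3, -2, 5]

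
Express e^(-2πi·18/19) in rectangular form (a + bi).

ω_19^18 = e^(-2πi·18/19)
= cos(-2π·18/19) + i·sin(-2π·18/19)
= cos(-36π/19) + i·sin(-36π/19)

ω_19^18 = cos(-36π/19) + i·sin(-36π/19) = 0.9458+0.3247i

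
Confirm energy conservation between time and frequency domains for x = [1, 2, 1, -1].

Time domain:
Σ|x[n]|² = |1|² + |2|² + |1|² + |-1|² = 7.0000

Frequency domain:
(1/4)Σ|X[k]|² = (1/4)(|3|² + |-3i|² + |1|² + |3i|²) = (1/4)·28.0000 = 7.0000

Both sides agree, confirming Parseval's theorem.

Σ|x[n]|² = (1/N)Σ|X[k]|² = 7.0000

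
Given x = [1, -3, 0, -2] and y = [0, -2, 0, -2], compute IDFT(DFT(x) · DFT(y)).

(x ⊛ y)[n] = Σ(m=0 to 3) x[m] · y[(n-m) mod 4]

Computing each output sample:
(x ⊛ y)[0] = 10
(x ⊛ y)[1] = -2
(x ⊛ y)[2] = 10
(x ⊛ y)[3] = -2

x ⊛ y = [10, -2, 10, -2]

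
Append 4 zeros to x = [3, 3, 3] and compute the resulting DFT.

Original 3-point DFT: [9, 0, 0]
Zero-padded 7-point DFT provides frequency interpolation.

DFT_7([x, 0, ...]) = [9, 4.2029-5.2703i, -0.3705-1.6231i, 2.1676+1.0438i, 2.1676-1.0438i, -0.3705+1.6231i, 4.2029+5.2703i]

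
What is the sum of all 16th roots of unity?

Sum of all nth roots of unity equals 0 for n > 1 (geometric series with r ≠ 1).

0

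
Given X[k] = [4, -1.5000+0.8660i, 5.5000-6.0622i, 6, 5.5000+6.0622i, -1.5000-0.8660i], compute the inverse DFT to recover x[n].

x[n] = (1/6) Σ(k=0 to 5) X[k] · e^(2πikn/6)

Computing each x[n]:
x[0] = 3
x[1] = 0
x[2] = -1
x[3] = 2
x[4] = 3
x[5] = -3

x = [3, 0, -1, 2, 3, -3]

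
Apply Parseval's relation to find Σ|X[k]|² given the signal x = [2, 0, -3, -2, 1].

Parseval: Σ|x[n]|² = (1/N)Σ|X[k]|², so Σ|X[k]|² = N·Σ|x[n]|² = 5·18.0000

Σ|X[k]|² = N·Σ|x[n]|² = 5·18.0000 = 90.0000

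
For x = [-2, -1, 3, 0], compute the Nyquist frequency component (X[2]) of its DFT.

X[2] = Σ(n=0 to 3) x[n] · ω_4^(2n) where ω_4 = e^(-2πi/4)
= (-2)·ω_4^0 + (-1)·ω_4^2 + (3)·ω_4^4 + (0)·ω_4^6

X[2] = 2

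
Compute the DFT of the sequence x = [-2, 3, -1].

X[k] = Σ(n=0 to 2) x[n] · ω_3^(nk)
where ω_3 = e^(-2πi/3)

Computing each X[k]:
X[0] = 0
X[1] = -3.0000-3.4641i
X[2] = -3.0000+3.4641i

X = [0, -3.0000-3.4641i, -3.0000+3.4641i]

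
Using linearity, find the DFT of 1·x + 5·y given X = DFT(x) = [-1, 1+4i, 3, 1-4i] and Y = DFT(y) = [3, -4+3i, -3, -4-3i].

By linearity: DFT(1x + 5y) = 1·DFT(x) + 5·DFT(y)
= 1·[-1, 1+4i, 3, 1-4i] + 5·[3, -4+3i, -3, -4-3i]

Computing element-wise:
Z[0] = 1·(-1) + 5·(3) = 14
Z[1] = 1·(1+4i) + 5·(-4+3i) = -19+19i
Z[2] = 1·(3) + 5·(-3) = -12
Z[3] = 1·(1-4i) + 5·(-4-3i) = -19-19i

DFT(1x + 5y) = 1·X + 5·Y = [14, -19+19i, -12, -19-19i]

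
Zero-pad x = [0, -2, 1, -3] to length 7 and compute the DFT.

Original 4-point DFT: [-4, -1-1i, 6, -1+1i]
Zero-padded 7-point DFT provides frequency interpolation.

DFT_7([x, 0, ...]) = [-4, 1.2334+1.8904i, -2.3264+0.0382i, 3.0930+4.5744i, 3.0930-4.5744i, -2.3264-0.0382i, 1.2334-1.8904i]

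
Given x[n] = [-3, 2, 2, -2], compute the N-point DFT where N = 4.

X[k] = Σ(n=0 to 3) x[n] · ω_4^(nk)
where ω_4 = e^(-2πi/4)

Computing each X[k]:
X[0] = -1
X[1] = -5-4i
X[2] = -1
X[3] = -5+4i

X = [-1, -5-4i, -1, -5+4i]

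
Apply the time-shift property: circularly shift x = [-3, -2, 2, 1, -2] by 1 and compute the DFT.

Time shift by 1: X_shifted[k] = ω_5^(1k) · X[k]
Shifted x = [-2, -3, -2, 2, 1]

DFT(x[n-1]) = [-4, -2.6180+6.1554i, -0.3820-1.4531i, -0.3820+1.4531i, -2.6180-6.1554i]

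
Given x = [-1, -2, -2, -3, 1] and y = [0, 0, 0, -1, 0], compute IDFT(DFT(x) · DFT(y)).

(x ⊛ y)[n] = Σ(m=0 to 4) x[m] · y[(n-m) mod 5]

Computing each output sample:
(x ⊛ y)[0] = 2
(x ⊛ y)[1] = 3
(x ⊛ y)[2] = -1
(x ⊛ y)[3] = 1
(x ⊛ y)[4] = 2

x ⊛ y = [2, 3, -1, 1, 2]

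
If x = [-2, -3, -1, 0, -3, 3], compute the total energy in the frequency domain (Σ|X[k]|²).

Parseval: Σ|x[n]|² = (1/N)Σ|X[k]|², so Σ|X[k]|² = N·Σ|x[n]|² = 6·32.0000

Σ|X[k]|² = N·Σ|x[n]|² = 6·32.0000 = 192.0000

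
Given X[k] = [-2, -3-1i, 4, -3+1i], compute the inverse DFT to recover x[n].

x[n] = (1/4) Σ(k=0 to 3) X[k] · e^(2πikn/4)

Computing each x[n]:
x[0] = -1
x[1] = -1
x[2] = 2
x[3] = -2

x = [-1, -1, 2, -2]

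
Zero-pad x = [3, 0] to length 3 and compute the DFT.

Original 2-point DFT: [3, 3]
Zero-padded 3-point DFT provides frequency interpolation.

DFT_3([x, 0, ...]) = [3, 3, 3]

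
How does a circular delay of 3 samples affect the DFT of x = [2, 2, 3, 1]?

Time shift by 3: X_shifted[k] = ω_4^(3k) · X[k]
Shifted x = [2, 3, 1, 2]

DFT(x[n-3]) = [8, 1-1i, -2, 1+1i]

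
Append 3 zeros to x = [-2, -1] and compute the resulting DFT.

Original 2-point DFT: [-3, -1]
Zero-padded 5-point DFT provides frequency interpolation.

DFT_5([x, 0, ...]) = [-3, -2.3090+0.9511i, -1.1910+0.5878i, -1.1910-0.5878i, -2.3090-0.9511i]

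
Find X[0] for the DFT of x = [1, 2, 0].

X[0] = Σ(n=0 to 2) x[n] · ω_3^0 = Σ x[n]
= (1) + (2) + (0)

X[0] = 3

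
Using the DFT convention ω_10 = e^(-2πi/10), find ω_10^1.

ω_10^1 = e^(-2πi·1/10)
= cos(-2π·1/10) + i·sin(-2π·1/10)
= cos(-2π/10) + i·sin(-2π/10)

ω_10^1 = cos(-2π/10) + i·sin(-2π/10) = 0.8090-0.5878i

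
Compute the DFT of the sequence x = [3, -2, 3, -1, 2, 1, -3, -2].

X[k] = Σ(n=0 to 7) x[n] · ω_8^(nk)
where ω_8 = e^(-2πi/8)

Computing each X[k]:
X[0] = 1
X[1] = -1.8284-4.5858i
X[2] = 5-2i
X[3] = 3.8284+7.4142i
X[4] = 9
X[5] = 3.8284-7.4142i
X[6] = 5+2i
X[7] = -1.8284+4.5858i

X = [1, -1.8284-4.5858i, 5-2i, 3.8284+7.4142i, 9, 3.8284-7.4142i, 5+2i, -1.8284+4.5858i]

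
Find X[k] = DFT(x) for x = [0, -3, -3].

X[k] = Σ(n=0 to 2) x[n] · ω_3^(nk)
where ω_3 = e^(-2πi/3)

Computing each X[k]:
X[0] = -6
X[1] = 3
X[2] = 3

X = [-6, 3, 3]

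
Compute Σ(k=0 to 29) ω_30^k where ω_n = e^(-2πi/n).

Sum of all nth roots of unity equals 0 for n > 1 (geometric series with r ≠ 1).

0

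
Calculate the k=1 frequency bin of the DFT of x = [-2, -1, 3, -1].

X[1] = Σ(n=0 to 3) x[n] · ω_4^(1n) where ω_4 = e^(-2πi/4)
= (-2)·ω_4^0 + (-1)·ω_4^1 + (3)·ω_4^2 + (-1)·ω_4^3

X[1] = -5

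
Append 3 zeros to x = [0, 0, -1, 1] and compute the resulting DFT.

Original 4-point DFT: [0, 1+1i, -2, 1-1i]
Zero-padded 7-point DFT provides frequency interpolation.

DFT_7([x, 0, ...]) = [0, -0.6784+0.5410i, 1.5245+0.3479i, -0.8460-1.7568i, -0.8460+1.7568i, 1.5245-0.3479i, -0.6784-0.5410i]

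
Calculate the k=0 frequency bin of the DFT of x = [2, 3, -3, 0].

X[0] = Σ(n=0 to 3) x[n] · ω_4^0 = Σ x[n]
= (2) + (3) + (-3) + (0)

X[0] = 2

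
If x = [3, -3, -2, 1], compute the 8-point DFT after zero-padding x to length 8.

Original 4-point DFT: [-1, 5+4i, 3, 5-4i]
Zero-padded 8-point DFT provides frequency interpolation.

DFT_8([x, 0, ...]) = [-1, 0.1716+3.4142i, 5+4i, 5.8284-0.5858i, 3, 5.8284+0.5858i, 5-4i, 0.1716-3.4142i]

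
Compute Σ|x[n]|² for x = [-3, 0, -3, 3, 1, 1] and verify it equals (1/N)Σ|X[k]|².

Time domain:
Σ|x[n]|² = |-3|² + |0|² + |-3|² + |3|² + |1|² + |1|² = 29.0000

Frequency domain:
(1/6)Σ|X[k]|² = (1/6)(|-1|² + |-4.5000+4.3301i|² + |0.5000-2.5981i|² + |-9|² + |0.5000+2.5981i|² + |-4.5000-4.3301i|²) = (1/6)·174.0000 = 29.0000

Both sides agree, confirming Parseval's theorem.

Σ|x[n]|² = (1/N)Σ|X[k]|² = 29.0000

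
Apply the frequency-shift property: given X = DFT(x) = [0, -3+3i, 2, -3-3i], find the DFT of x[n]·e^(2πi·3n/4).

Modulation property: DFT(ω_4^(-3n)·x[n]) = X[(k-3) mod 4], so circularly shift X by 3 positions.

X[k-3] = [-3+3i, 2, -3-3i, 0]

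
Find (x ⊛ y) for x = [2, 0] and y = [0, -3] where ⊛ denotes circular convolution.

(x ⊛ y)[n] = Σ(m=0 to 1) x[m] · y[(n-m) mod 2]

Computing each output sample:
(x ⊛ y)[0] = 0
(x ⊛ y)[1] = -6

x ⊛ y = [0, -6]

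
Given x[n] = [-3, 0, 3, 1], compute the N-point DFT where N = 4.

X[k] = Σ(n=0 to 3) x[n] · ω_4^(nk)
where ω_4 = e^(-2πi/4)

Computing each X[k]:
X[0] = 1
X[1] = -6+1i
X[2] = -1
X[3] = -6-1i

X = [1, -6+1i, -1, -6-1i]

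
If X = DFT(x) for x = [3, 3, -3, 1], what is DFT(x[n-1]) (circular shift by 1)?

Time shift by 1: X_shifted[k] = ω_4^(1k) · X[k]
Shifted x = [1, 3, 3, -3]

DFT(x[n-1]) = [4, -2-6i, 4, -2+6i]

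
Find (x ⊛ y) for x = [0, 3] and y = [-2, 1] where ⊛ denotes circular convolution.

(x ⊛ y)[n] = Σ(m=0 to 1) x[m] · y[(n-m) mod 2]

Computing each output sample:
(x ⊛ y)[0] = 3
(x ⊛ y)[1] = -6

x ⊛ y = [3, -6]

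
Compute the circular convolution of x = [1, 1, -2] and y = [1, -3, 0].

(x ⊛ y)[n] = Σ(m=0 to 2) x[m] · y[(n-m) mod 3]

Computing each output sample:
(x ⊛ y)[0] = 7
(x ⊛ y)[1] = -2
(x ⊛ y)[2] = -5

x ⊛ y = [7, -2, -5]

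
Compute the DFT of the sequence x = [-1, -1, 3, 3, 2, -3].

X[k] = Σ(n=0 to 5) x[n] · ω_6^(nk)
where ω_6 = e^(-2πi/6)

Computing each X[k]:
X[0] = 3
X[1] = -8.5000-2.5981i
X[2] = 1.5000-0.8660i
X[3] = 5
X[4] = 1.5000+0.8660i
X[5] = -8.5000+2.5981i

X = [3, -8.5000-2.5981i, 1.5000-0.8660i, 5, 1.5000+0.8660i, -8.5000+2.5981i]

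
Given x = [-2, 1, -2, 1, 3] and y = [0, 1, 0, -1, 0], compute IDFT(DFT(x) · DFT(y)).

(x ⊛ y)[n] = Σ(m=0 to 4) x[m] · y[(n-m) mod 5]

Computing each output sample:
(x ⊛ y)[0] = 5
(x ⊛ y)[1] = -3
(x ⊛ y)[2] = -2
(x ⊛ y)[3] = 0
(x ⊛ y)[4] = 0

x ⊛ y = [5, -3, -2, 0, 0]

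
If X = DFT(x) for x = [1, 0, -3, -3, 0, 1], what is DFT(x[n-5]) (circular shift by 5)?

Time shift by 5: X_shifted[k] = ω_6^(5k) · X[k]
Shifted x = [0, -3, -3, 0, 1, 1]

DFT(x[n-5]) = [-4, 6.9282i, 2, 0, 2, -6.9282i]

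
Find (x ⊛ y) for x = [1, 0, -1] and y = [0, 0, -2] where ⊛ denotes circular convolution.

(x ⊛ y)[n] = Σ(m=0 to 2) x[m] · y[(n-m) mod 3]

Computing each output sample:
(x ⊛ y)[0] = 0
(x ⊛ y)[1] = 2
(x ⊛ y)[2] = -2

x ⊛ y = [0, 2, -2]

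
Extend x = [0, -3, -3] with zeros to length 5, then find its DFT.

Original 3-point DFT: [-6, 3, 3]
Zero-padded 5-point DFT provides frequency interpolation.

DFT_5([x, 0, ...]) = [-6, 1.5000+4.6165i, 1.5000-1.0898i, 1.5000+1.0898i, 1.5000-4.6165i]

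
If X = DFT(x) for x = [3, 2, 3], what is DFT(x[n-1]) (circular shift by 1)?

Time shift by 1: X_shifted[k] = ω_3^(1k) · X[k]
Shifted x = [3, 3, 2]

DFT(x[n-1]) = [8, 0.5000-0.8660i, 0.5000+0.8660i]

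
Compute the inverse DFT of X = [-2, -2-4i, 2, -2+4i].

x[n] = (1/4) Σ(k=0 to 3) X[k] · e^(2πikn/4)

Computing each x[n]:
x[0] = -1
x[1] = 1
x[2] = 1
x[3] = -3

x = [-1, 1, 1, -3]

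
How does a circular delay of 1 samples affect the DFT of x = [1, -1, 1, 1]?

Time shift by 1: X_shifted[k] = ω_4^(1k) · X[k]
Shifted x = [1, 1, -1, 1]

DFT(x[n-1]) = [2, 2, -2, 2]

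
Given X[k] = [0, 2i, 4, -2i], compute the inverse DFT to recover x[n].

x[n] = (1/4) Σ(k=0 to 3) X[k] · e^(2πikn/4)

Computing each x[n]:
x[0] = 1
x[1] = -2
x[2] = 1
x[3] = 0

x = [1, -2, 1, 0]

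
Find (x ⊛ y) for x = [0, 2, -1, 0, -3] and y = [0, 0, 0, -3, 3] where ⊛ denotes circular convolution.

(x ⊛ y)[n] = Σ(m=0 to 4) x[m] · y[(n-m) mod 5]

Computing each output sample:
(x ⊛ y)[0] = 9
(x ⊛ y)[1] = -3
(x ⊛ y)[2] = 9
(x ⊛ y)[3] = -9
(x ⊛ y)[4] = -6

x ⊛ y = [9, -3, 9, -9, -6]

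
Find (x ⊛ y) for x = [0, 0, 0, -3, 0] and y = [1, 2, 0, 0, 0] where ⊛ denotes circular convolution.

(x ⊛ y)[n] = Σ(m=0 to 4) x[m] · y[(n-m) mod 5]

Computing each output sample:
(x ⊛ y)[0] = 0
(x ⊛ y)[1] = 0
(x ⊛ y)[2] = 0
(x ⊛ y)[3] = -3
(x ⊛ y)[4] = -6

x ⊛ y = [0, 0, 0, -3, -6]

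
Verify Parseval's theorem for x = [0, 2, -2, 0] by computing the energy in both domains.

Time domain:
Σ|x[n]|² = |0|² + |2|² + |-2|² + |0|² = 8.0000

Frequency domain:
(1/4)Σ|X[k]|² = (1/4)(|0|² + |2-2i|² + |-4|² + |2+2i|²) = (1/4)·32.0000 = 8.0000

Both sides agree, confirming Parseval's theorem.

Σ|x[n]|² = (1/N)Σ|X[k]|² = 8.0000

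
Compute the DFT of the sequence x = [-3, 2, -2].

X[k] = Σ(n=0 to 2) x[n] · ω_3^(nk)
where ω_3 = e^(-2πi/3)

Computing each X[k]:
X[0] = -3
X[1] = -3.0000-3.4641i
X[2] = -3.0000+3.4641i

X = [-3, -3.0000-3.4641i, -3.0000+3.4641i]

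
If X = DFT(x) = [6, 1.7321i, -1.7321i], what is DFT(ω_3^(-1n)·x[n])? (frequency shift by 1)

Modulation property: DFT(ω_3^(-1n)·x[n]) = X[(k-1) mod 3], so circularly shift X by 1 positions.

X[k-1] = [-1.7321i, 6, 1.7321i]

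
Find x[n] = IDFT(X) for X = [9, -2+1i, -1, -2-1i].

x[n] = (1/4) Σ(k=0 to 3) X[k] · e^(2πikn/4)

Computing each x[n]:
x[0] = 1
x[1] = 2
x[2] = 3
x[3] = 3

x = [1, 2, 3, 3]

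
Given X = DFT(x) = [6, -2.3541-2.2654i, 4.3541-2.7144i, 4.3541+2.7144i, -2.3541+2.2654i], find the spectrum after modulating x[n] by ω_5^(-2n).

Modulation property: DFT(ω_5^(-2n)·x[n]) = X[(k-2) mod 5], so circularly shift X by 2 positions.

X[k-2] = [4.3541+2.7144i, -2.3541+2.2654i, 6, -2.3541-2.2654i, 4.3541-2.7144i]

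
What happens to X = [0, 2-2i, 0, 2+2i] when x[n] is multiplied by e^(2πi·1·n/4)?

Modulation property: DFT(ω_4^(-1n)·x[n]) = X[(k-1) mod 4], so circularly shift X by 1 positions.

X[k-1] = [2+2i, 0, 2-2i, 0]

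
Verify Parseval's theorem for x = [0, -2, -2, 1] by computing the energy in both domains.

Time domain:
Σ|x[n]|² = |0|² + |-2|² + |-2|² + |1|² = 9.0000

Frequency domain:
(1/4)Σ|X[k]|² = (1/4)(|-3|² + |2+3i|² + |-1|² + |2-3i|²) = (1/4)·36.0000 = 9.0000

Both sides agree, confirming Parseval's theorem.

Σ|x[n]|² = (1/N)Σ|X[k]|² = 9.0000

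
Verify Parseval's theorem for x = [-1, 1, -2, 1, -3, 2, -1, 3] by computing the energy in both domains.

Time domain:
Σ|x[n]|² = |-1|² + |1|² + |-2|² + |1|² + |-3|² + |2|² + |-1|² + |3|² = 30.0000

Frequency domain:
(1/8)Σ|X[k]|² = (1/8)(|0|² + |2.7071+3.1213i|² + |-1+1i|² + |1.2929+1.1213i|² + |-14|² + |1.2929-1.1213i|² + |-1-1i|² + |2.7071-3.1213i|²) = (1/8)·240.0000 = 30.0000

Both sides agree, confirming Parseval's theorem.

Σ|x[n]|² = (1/N)Σ|X[k]|² = 30.0000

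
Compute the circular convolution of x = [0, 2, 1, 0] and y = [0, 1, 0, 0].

(x ⊛ y)[n] = Σ(m=0 to 3) x[m] · y[(n-m) mod 4]

Computing each output sample:
(x ⊛ y)[0] = 0
(x ⊛ y)[1] = 0
(x ⊛ y)[2] = 2
(x ⊛ y)[3] = 1

x ⊛ y = [0, 0, 2, 1]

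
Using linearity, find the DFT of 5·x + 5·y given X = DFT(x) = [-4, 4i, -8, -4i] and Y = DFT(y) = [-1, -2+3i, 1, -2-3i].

By linearity: DFT(5x + 5y) = 5·DFT(x) + 5·DFT(y)
= 5·[-4, 4i, -8, -4i] + 5·[-1, -2+3i, 1, -2-3i]

Computing element-wise:
Z[0] = 5·(-4) + 5·(-1) = -25
Z[1] = 5·(4i) + 5·(-2+3i) = -10+35i
Z[2] = 5·(-8) + 5·(1) = -35
Z[3] = 5·(-4i) + 5·(-2-3i) = -10-35i

DFT(5x + 5y) = 5·X + 5·Y = [-25, -10+35i, -35, -10-35i]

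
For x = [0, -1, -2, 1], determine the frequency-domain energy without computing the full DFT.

Parseval: Σ|x[n]|² = (1/N)Σ|X[k]|², so Σ|X[k]|² = N·Σ|x[n]|² = 4·6.0000

Σ|X[k]|² = N·Σ|x[n]|² = 4·6.0000 = 24.0000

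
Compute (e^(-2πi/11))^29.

Since ω_11^11 = 1, powers reduce modulo 11.
29 mod 11 = 7
So ω_11^29 = ω_11^7 = e^(-2πi·7/11)

ω_11^29 = ω_11^7 = -0.6549+0.7557i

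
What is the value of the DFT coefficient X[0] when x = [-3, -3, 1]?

X[0] = Σ(n=0 to 2) x[n] · ω_3^0 = Σ x[n]
= (-3) + (-3) + (1)

X[0] = -5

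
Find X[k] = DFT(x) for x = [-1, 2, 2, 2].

X[k] = Σ(n=0 to 3) x[n] · ω_4^(nk)
where ω_4 = e^(-2πi/4)

Computing each X[k]:
X[0] = 5
X[1] = -3
X[2] = -3
X[3] = -3

X = [5, -3, -3, -3]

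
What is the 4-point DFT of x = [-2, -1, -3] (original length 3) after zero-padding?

Original 3-point DFT: [-6, -1.7321i, 1.7321i]
Zero-padded 4-point DFT provides frequency interpolation.

DFT_4([x, 0, ...]) = [-6, 1+1i, -4, 1-1i]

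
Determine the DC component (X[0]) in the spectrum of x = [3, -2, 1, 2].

X[0] = Σ(n=0 to 3) x[n] · ω_4^0 = Σ x[n]
= (3) + (-2) + (1) + (2)

X[0] = 4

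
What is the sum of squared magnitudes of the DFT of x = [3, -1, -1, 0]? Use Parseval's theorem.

Parseval: Σ|x[n]|² = (1/N)Σ|X[k]|², so Σ|X[k]|² = N·Σ|x[n]|² = 4·11.0000

Σ|X[k]|² = N·Σ|x[n]|² = 4·11.0000 = 44.0000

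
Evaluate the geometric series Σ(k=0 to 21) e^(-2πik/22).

Sum of all nth roots of unity equals 0 for n > 1 (geometric series with r ≠ 1).

0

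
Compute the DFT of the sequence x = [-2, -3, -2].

X[k] = Σ(n=0 to 2) x[n] · ω_3^(nk)
where ω_3 = e^(-2πi/3)

Computing each X[k]:
X[0] = -7
X[1] = 0.5000+0.8660i
X[2] = 0.5000-0.8660i

X = [-7, 0.5000+0.8660i, 0.5000-0.8660i]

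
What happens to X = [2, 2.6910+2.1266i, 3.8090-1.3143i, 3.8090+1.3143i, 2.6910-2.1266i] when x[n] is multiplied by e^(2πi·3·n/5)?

Modulation property: DFT(ω_5^(-3n)·x[n]) = X[(k-3) mod 5], so circularly shift X by 3 positions.

X[k-3] = [3.8090-1.3143i, 3.8090+1.3143i, 2.6910-2.1266i, 2, 2.6910+2.1266i]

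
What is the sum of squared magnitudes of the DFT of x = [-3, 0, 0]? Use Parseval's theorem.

Parseval: Σ|x[n]|² = (1/N)Σ|X[k]|², so Σ|X[k]|² = N·Σ|x[n]|² = 3·9.0000

Σ|X[k]|² = N·Σ|x[n]|² = 3·9.0000 = 27.0000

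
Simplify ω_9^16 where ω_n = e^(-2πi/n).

Since ω_9^9 = 1, powers reduce modulo 9.
16 mod 9 = 7
So ω_9^16 = ω_9^7 = e^(-2πi·7/9)

ω_9^16 = ω_9^7 = 0.1736+0.9848i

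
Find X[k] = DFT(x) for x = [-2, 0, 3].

X[k] = Σ(n=0 to 2) x[n] · ω_3^(nk)
where ω_3 = e^(-2πi/3)

Computing each X[k]:
X[0] = 1
X[1] = -3.5000+2.5981i
X[2] = -3.5000-2.5981i

X = [1, -3.5000+2.5981i, -3.5000-2.5981i]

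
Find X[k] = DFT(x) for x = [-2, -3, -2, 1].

X[k] = Σ(n=0 to 3) x[n] · ω_4^(nk)
where ω_4 = e^(-2πi/4)

Computing each X[k]:
X[0] = -6
X[1] = 4i
X[2] = -2
X[3] = -4i

X = [-6, 4i, -2, -4i]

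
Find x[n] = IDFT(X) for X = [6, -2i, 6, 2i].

x[n] = (1/4) Σ(k=0 to 3) X[k] · e^(2πikn/4)

Computing each x[n]:
x[0] = 3
x[1] = 1
x[2] = 3
x[3] = -1

x = [3, 1, 3, -1]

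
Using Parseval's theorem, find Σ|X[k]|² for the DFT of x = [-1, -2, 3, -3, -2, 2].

Parseval: Σ|x[n]|² = (1/N)Σ|X[k]|², so Σ|X[k]|² = N·Σ|x[n]|² = 6·31.0000

Σ|X[k]|² = N·Σ|x[n]|² = 6·31.0000 = 186.0000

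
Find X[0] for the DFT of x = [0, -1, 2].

X[0] = Σ(n=0 to 2) x[n] · ω_3^0 = Σ x[n]
= (0) + (-1) + (2)

X[0] = 1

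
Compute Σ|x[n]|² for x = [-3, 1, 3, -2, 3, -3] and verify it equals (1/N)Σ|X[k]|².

Time domain:
Σ|x[n]|² = |-3|² + |1|² + |3|² + |-2|² + |3|² + |-3|² = 41.0000

Frequency domain:
(1/6)Σ|X[k]|² = (1/6)(|-1|² + |-5.0000-3.4641i|² + |-7.0000-3.4641i|² + |7|² + |-7.0000+3.4641i|² + |-5.0000+3.4641i|²) = (1/6)·246.0000 = 41.0000

Both sides agree, confirming Parseval's theorem.

Σ|x[n]|² = (1/N)Σ|X[k]|² = 41.0000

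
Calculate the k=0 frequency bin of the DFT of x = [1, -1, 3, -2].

X[0] = Σ(n=0 to 3) x[n] · ω_4^0 = Σ x[n]
= (1) + (-1) + (3) + (-2)

X[0] = 1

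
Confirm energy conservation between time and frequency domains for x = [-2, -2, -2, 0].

Time domain:
Σ|x[n]|² = |-2|² + |-2|² + |-2|² + |0|² = 12.0000

Frequency domain:
(1/4)Σ|X[k]|² = (1/4)(|-6|² + |2i|² + |-2|² + |-2i|²) = (1/4)·48.0000 = 12.0000

Both sides agree, confirming Parseval's theorem.

Σ|x[n]|² = (1/N)Σ|X[k]|² = 12.0000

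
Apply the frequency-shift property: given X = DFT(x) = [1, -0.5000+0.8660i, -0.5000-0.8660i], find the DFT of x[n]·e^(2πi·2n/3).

Modulation property: DFT(ω_3^(-2n)·x[n]) = X[(k-2) mod 3], so circularly shift X by 2 positions.

X[k-2] = [-0.5000+0.8660i, -0.5000-0.8660i, 1]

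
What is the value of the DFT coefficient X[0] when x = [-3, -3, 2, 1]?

X[0] = Σ(n=0 to 3) x[n] · ω_4^0 = Σ x[n]
= (-3) + (-3) + (2) + (1)

X[0] = -3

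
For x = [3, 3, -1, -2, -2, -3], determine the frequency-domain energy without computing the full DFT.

Parseval: Σ|x[n]|² = (1/N)Σ|X[k]|², so Σ|X[k]|² = N·Σ|x[n]|² = 6·36.0000

Σ|X[k]|² = N·Σ|x[n]|² = 6·36.0000 = 216.0000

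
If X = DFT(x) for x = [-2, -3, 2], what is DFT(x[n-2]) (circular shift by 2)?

Time shift by 2: X_shifted[k] = ω_3^(2k) · X[k]
Shifted x = [-3, 2, -2]

DFT(x[n-2]) = [-3, -3.0000-3.4641i, -3.0000+3.4641i]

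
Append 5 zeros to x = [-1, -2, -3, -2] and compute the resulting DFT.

Original 4-point DFT: [-8, 2, 0, 2]
Zero-padded 9-point DFT provides frequency interpolation.

DFT_9([x, 0, ...]) = [-8, -2.0530+5.9720i, 2.4718+1.2636i, -0.5000-0.8660i, -0.4187+0.4877i, -0.4187-0.4877i, -0.5000+0.8660i, 2.4718-1.2636i, -2.0530-5.9720i]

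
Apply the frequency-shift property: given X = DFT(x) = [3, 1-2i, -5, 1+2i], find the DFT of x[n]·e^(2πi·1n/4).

Modulation property: DFT(ω_4^(-1n)·x[n]) = X[(k-1) mod 4], so circularly shift X by 1 positions.

X[k-1] = [1+2i, 3, 1-2i, -5]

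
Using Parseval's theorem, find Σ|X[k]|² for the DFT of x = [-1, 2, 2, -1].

Parseval: Σ|x[n]|² = (1/N)Σ|X[k]|², so Σ|X[k]|² = N·Σ|x[n]|² = 4·10.0000

Σ|X[k]|² = N·Σ|x[n]|² = 4·10.0000 = 40.0000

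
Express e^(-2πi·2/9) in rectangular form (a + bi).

ω_9^2 = e^(-2πi·2/9)
= cos(-2π·2/9) + i·sin(-2π·2/9)
= cos(-4π/9) + i·sin(-4π/9)

ω_9^2 = cos(-4π/9) + i·sin(-4π/9) = 0.1736-0.9848i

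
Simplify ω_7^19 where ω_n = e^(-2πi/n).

Since ω_7^7 = 1, powers reduce modulo 7.
19 mod 7 = 5
So ω_7^19 = ω_7^5 = e^(-2πi·5/7)

ω_7^19 = ω_7^5 = -0.2225+0.9749i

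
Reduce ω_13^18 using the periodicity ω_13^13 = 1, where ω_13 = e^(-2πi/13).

Since ω_13^13 = 1, powers reduce modulo 13.
18 mod 13 = 5
So ω_13^18 = ω_13^5 = e^(-2πi·5/13)

ω_13^18 = ω_13^5 = -0.7485-0.6631i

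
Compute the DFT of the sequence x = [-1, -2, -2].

X[k] = Σ(n=0 to 2) x[n] · ω_3^(nk)
where ω_3 = e^(-2πi/3)

Computing each X[k]:
X[0] = -5
X[1] = 1
X[2] = 1

X = [-5, 1, 1]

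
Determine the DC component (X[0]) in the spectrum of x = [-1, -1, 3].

X[0] = Σ(n=0 to 2) x[n] · ω_3^0 = Σ x[n]
= (-1) + (-1) + (3)

X[0] = 1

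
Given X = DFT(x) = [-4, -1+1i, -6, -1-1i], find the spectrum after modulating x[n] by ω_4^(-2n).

Modulation property: DFT(ω_4^(-2n)·x[n]) = X[(k-2) mod 4], so circularly shift X by 2 positions.

X[k-2] = [-6, -1-1i, -4, -1+1i]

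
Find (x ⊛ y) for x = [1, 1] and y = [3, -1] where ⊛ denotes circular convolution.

(x ⊛ y)[n] = Σ(m=0 to 1) x[m] · y[(n-m) mod 2]

Computing each output sample:
(x ⊛ y)[0] = 2
(x ⊛ y)[1] = 2

x ⊛ y = [2, 2]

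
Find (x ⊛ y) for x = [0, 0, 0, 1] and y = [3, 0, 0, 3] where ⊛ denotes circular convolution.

(x ⊛ y)[n] = Σ(m=0 to 3) x[m] · y[(n-m) mod 4]

Computing each output sample:
(x ⊛ y)[0] = 0
(x ⊛ y)[1] = 0
(x ⊛ y)[2] = 3
(x ⊛ y)[3] = 3

x ⊛ y = [0, 0, 3, 3]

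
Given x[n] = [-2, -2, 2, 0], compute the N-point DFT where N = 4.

X[k] = Σ(n=0 to 3) x[n] · ω_4^(nk)
where ω_4 = e^(-2πi/4)

Computing each X[k]:
X[0] = -2
X[1] = -4+2i
X[2] = 2
X[3] = -4-2i

X = [-2, -4+2i, 2, -4-2i]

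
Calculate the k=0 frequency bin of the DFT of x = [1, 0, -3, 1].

X[0] = Σ(n=0 to 3) x[n] · ω_4^0 = Σ x[n]
= (1) + (0) + (-3) + (1)

X[0] = -1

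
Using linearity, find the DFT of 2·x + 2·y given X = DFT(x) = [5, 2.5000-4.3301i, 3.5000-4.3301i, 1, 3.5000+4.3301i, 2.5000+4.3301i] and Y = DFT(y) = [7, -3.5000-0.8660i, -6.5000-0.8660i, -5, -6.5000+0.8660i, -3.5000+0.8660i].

By linearity: DFT(2x + 2y) = 2·DFT(x) + 2·DFT(y)
= 2·[5, 2.5000-4.3301i, 3.5000-4.3301i, 1, 3.5000+4.3301i, 2.5000+4.3301i] + 2·[7, -3.5000-0.8660i, -6.5000-0.8660i, -5, -6.5000+0.8660i, -3.5000+0.8660i]

Computing element-wise:
Z[0] = 2·(5) + 2·(7) = 24
Z[1] = 2·(2.5000-4.3301i) + 2·(-3.5000-0.8660i) = -2.0000-10.3922i
Z[2] = 2·(3.5000-4.3301i) + 2·(-6.5000-0.8660i) = -6.0000-10.3922i
Z[3] = 2·(1) + 2·(-5) = -8
Z[4] = 2·(3.5000+4.3301i) + 2·(-6.5000+0.8660i) = -6.0000+10.3922i
Z[5] = 2·(2.5000+4.3301i) + 2·(-3.5000+0.8660i) = -2.0000+10.3922i

DFT(2x + 2y) = 2·X + 2·Y = [24, -2.0000-10.3922i, -6.0000-10.3922i, -8, -6.0000+10.3922i, -2.0000+10.3922i]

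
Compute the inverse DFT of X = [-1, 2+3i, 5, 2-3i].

x[n] = (1/4) Σ(k=0 to 3) X[k] · e^(2πikn/4)

Computing each x[n]:
x[0] = 2
x[1] = -3
x[2] = 0
x[3] = 0

x = [2, -3, 0, 0]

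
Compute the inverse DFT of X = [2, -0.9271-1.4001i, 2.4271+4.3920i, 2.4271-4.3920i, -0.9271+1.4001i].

x[n] = (1/5) Σ(k=0 to 4) X[k] · e^(2πikn/5)

Computing each x[n]:
x[0] = 1
x[1] = -1
x[2] = 3
x[3] = -1
x[4] = 0

x = [1, -1, 3, -1, 0]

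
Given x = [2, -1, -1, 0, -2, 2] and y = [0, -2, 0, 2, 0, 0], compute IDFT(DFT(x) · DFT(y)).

(x ⊛ y)[n] = Σ(m=0 to 5) x[m] · y[(n-m) mod 6]

Computing each output sample:
(x ⊛ y)[0] = -4
(x ⊛ y)[1] = -8
(x ⊛ y)[2] = 6
(x ⊛ y)[3] = 6
(x ⊛ y)[4] = -2
(x ⊛ y)[5] = 2

x ⊛ y = [-4, -8, 6, 6, -2, 2]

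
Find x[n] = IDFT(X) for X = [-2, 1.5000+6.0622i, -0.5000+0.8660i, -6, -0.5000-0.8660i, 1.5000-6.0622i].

x[n] = (1/6) Σ(k=0 to 5) X[k] · e^(2πikn/6)

Computing each x[n]:
x[0] = -1
x[1] = -1
x[2] = -3
x[3] = 0
x[4] = 0
x[5] = 3

x = [-1, -1, -3, 0, 0, 3]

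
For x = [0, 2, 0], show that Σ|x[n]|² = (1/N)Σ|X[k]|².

Time domain:
Σ|x[n]|² = |0|² + |2|² + |0|² = 4.0000

Frequency domain:
(1/3)Σ|X[k]|² = (1/3)(|2|² + |-1.0000-1.7321i|² + |-1.0000+1.7321i|²) = (1/3)·12.0000 = 4.0000

Both sides agree, confirming Parseval's theorem.

Σ|x[n]|² = (1/N)Σ|X[k]|² = 4.0000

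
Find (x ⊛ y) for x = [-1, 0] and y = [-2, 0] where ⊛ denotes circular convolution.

(x ⊛ y)[n] = Σ(m=0 to 1) x[m] · y[(n-m) mod 2]

Computing each output sample:
(x ⊛ y)[0] = 2
(x ⊛ y)[1] = 0

x ⊛ y = [2, 0]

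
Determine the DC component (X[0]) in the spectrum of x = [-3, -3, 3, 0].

X[0] = Σ(n=0 to 3) x[n] · ω_4^0 = Σ x[n]
= (-3) + (-3) + (3) + (0)

X[0] = -3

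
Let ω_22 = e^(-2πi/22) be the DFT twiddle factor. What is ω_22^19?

ω_22^19 = e^(-2πi·19/22)
= cos(-2π·19/22) + i·sin(-2π·19/22)
= cos(-38π/22) + i·sin(-38π/22)

ω_22^19 = cos(-38π/22) + i·sin(-38π/22) = 0.6549+0.7557i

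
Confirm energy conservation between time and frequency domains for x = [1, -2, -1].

Time domain:
Σ|x[n]|² = |1|² + |-2|² + |-1|² = 6.0000

Frequency domain:
(1/3)Σ|X[k]|² = (1/3)(|-2|² + |2.5000+0.8660i|² + |2.5000-0.8660i|²) = (1/3)·18.0000 = 6.0000

Both sides agree, confirming Parseval's theorem.

Σ|x[n]|² = (1/N)Σ|X[k]|² = 6.0000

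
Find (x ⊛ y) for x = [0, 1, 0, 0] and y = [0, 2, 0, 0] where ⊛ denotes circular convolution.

(x ⊛ y)[n] = Σ(m=0 to 3) x[m] · y[(n-m) mod 4]

Computing each output sample:
(x ⊛ y)[0] = 0
(x ⊛ y)[1] = 0
(x ⊛ y)[2] = 2
(x ⊛ y)[3] = 0

x ⊛ y = [0, 0, 2, 0]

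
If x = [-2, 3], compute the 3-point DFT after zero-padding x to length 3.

Original 2-point DFT: [1, -5]
Zero-padded 3-point DFT provides frequency interpolation.

DFT_3([x, 0, ...]) = [1, -3.5000-2.5981i, -3.5000+2.5981i]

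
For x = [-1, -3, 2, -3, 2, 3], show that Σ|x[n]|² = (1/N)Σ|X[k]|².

Time domain:
Σ|x[n]|² = |-1|² + |-3|² + |2|² + |-3|² + |2|² + |3|² = 36.0000

Frequency domain:
(1/6)Σ|X[k]|² = (1/6)(|0|² + |5.1962i|² + |-6.0000+5.1962i|² + |6|² + |-6.0000-5.1962i|² + |-5.1962i|²) = (1/6)·216.0000 = 36.0000

Both sides agree, confirming Parseval's theorem.

Σ|x[n]|² = (1/N)Σ|X[k]|² = 36.0000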